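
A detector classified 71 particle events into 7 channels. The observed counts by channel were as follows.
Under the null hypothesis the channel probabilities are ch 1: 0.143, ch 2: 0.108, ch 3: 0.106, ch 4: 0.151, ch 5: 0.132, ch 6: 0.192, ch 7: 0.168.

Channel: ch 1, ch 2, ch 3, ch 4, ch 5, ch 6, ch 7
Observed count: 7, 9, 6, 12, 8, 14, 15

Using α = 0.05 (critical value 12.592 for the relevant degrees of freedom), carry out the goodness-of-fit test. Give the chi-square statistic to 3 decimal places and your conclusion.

2.675; do not reject

Expected counts E_i = n·p_i: 71×0.143 = 10.153, 71×0.108 = 7.668, 71×0.106 = 7.526, 71×0.151 = 10.721, 71×0.132 = 9.372, 71×0.192 = 13.632, 71×0.168 = 11.928.
ch 1: (7 − 10.153)²/10.153 = 9.941409/10.153 = 0.9792
ch 2: (9 − 7.668)²/7.668 = 1.774224/7.668 = 0.2314
ch 3: (6 − 7.526)²/7.526 = 2.328676/7.526 = 0.3094
ch 4: (12 − 10.721)²/10.721 = 1.635841/10.721 = 0.1526
ch 5: (8 − 9.372)²/9.372 = 1.882384/9.372 = 0.2009
ch 6: (14 − 13.632)²/13.632 = 0.135424/13.632 = 0.0099
ch 7: (15 − 11.928)²/11.928 = 9.437184/11.928 = 0.7912
Sum = 2.675
df = 6. Since 2.675 < 12.592, we do not reject H₀.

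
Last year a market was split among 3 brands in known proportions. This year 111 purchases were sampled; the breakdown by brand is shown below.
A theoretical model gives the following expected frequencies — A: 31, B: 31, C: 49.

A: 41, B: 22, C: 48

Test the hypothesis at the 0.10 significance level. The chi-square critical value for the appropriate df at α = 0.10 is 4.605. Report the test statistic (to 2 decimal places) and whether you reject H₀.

5.86; reject

χ² = (41−31)²/31 + (22−31)²/31 + (48−49)²/49
   = 3.226 + 2.613 + 0.020
Sum = 5.86
df = 2. Since 5.86 > 4.605, we reject H₀.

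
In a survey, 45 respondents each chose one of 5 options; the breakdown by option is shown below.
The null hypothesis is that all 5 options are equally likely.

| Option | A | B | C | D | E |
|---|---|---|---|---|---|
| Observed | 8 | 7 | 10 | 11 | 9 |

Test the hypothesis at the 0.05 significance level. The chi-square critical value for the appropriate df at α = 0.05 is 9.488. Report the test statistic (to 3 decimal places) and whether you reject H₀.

1.111; do not reject

Under H₀ each category has probability 1/5, so each expected count is 45/5 = 9.
A: (8 − 9)²/9 = 1/9 = 0.1111
B: (7 − 9)²/9 = 4/9 = 0.4444
C: (10 − 9)²/9 = 1/9 = 0.1111
D: (11 − 9)²/9 = 4/9 = 0.4444
E: (9 − 9)²/9 = 0/9 = 0.0000
Sum = 1.111
df = 4. Since 1.111 < 9.488, we do not reject H₀.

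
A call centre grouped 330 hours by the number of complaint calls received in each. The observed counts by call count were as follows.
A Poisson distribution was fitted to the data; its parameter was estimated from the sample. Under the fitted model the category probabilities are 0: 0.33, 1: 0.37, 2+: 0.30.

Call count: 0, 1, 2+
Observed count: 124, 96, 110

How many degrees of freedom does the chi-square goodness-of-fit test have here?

There are k = 3 categories and 1 parameter estimated from the data, so df = 3 − 1 − 1 = 1.

1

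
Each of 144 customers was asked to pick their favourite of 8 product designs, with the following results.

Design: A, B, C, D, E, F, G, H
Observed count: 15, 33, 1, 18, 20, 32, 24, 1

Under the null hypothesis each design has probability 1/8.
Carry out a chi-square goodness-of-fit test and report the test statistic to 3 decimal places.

58.222

Under H₀ each category has probability 1/8, so each expected count is 144/8 = 18.
χ² = (15−18)²/18 + (33−18)²/18 + (1−18)²/18 + (18−18)²/18 + (20−18)²/18 + (32−18)²/18 + (24−18)²/18 + (1−18)²/18
   = 0.5000 + 12.5000 + 16.0556 + 0.0000 + 0.2222 + 10.8889 + 2.0000 + 16.0556
Sum = 58.222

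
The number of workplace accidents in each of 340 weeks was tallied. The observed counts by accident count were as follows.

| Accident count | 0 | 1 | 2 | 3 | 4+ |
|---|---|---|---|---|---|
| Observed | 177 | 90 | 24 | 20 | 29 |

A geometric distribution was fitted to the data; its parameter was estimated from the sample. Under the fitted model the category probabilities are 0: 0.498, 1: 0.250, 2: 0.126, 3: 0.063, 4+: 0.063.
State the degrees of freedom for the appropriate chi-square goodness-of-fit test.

There are k = 5 categories and 1 parameter estimated from the data, so df = 5 − 1 − 1 = 3.

3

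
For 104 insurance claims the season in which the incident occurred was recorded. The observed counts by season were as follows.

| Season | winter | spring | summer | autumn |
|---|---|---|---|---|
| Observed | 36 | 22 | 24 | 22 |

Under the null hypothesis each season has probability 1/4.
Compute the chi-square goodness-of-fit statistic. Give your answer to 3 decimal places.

Expected count for each of the 4 categories: 104/4 = 26.
cat         O        E   (O−E)²/E
winter     36       26     3.8462
spring     22       26     0.6154
summer     24       26     0.1538
autumn     22       26     0.6154
Sum = 5.231

5.231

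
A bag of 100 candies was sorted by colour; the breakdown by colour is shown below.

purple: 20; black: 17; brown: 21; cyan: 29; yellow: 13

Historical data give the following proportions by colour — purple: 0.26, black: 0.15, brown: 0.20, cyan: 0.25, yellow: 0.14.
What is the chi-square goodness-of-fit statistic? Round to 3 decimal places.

Expected counts E_i = n·p_i: 100×0.26 = 26, 100×0.15 = 15, 100×0.20 = 20, 100×0.25 = 25, 100×0.14 = 14.
χ² = (20−26)²/26 + (17−15)²/15 + (21−20)²/20 + (29−25)²/25 + (13−14)²/14
   = 1.3846 + 0.2667 + 0.0500 + 0.6400 + 0.0714
Sum = 2.413

2.413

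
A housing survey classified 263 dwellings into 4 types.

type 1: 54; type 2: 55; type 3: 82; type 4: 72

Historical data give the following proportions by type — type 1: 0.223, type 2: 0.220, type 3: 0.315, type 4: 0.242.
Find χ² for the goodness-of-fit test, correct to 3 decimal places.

Expected counts E_i = n·p_i: 263×0.223 = 58.649, 263×0.220 = 57.86, 263×0.315 = 82.845, 263×0.242 = 63.646.
cat         O        E   (O−E)²/E
type 1     54   58.649     0.3685
type 2     55    57.86     0.1414
type 3     82   82.845     0.0086
type 4     72   63.646     1.0965
Sum = 1.615

1.615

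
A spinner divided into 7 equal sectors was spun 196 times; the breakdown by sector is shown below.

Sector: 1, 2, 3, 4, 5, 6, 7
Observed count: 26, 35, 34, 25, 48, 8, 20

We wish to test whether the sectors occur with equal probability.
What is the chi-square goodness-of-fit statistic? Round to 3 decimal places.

34.357

Under H₀ each category has probability 1/7, so each expected count is 196/7 = 28.
1: (26 − 28)²/28 = 4/28 = 0.1429
2: (35 − 28)²/28 = 49/28 = 1.7500
3: (34 − 28)²/28 = 36/28 = 1.2857
4: (25 − 28)²/28 = 9/28 = 0.3214
5: (48 − 28)²/28 = 400/28 = 14.2857
6: (8 − 28)²/28 = 400/28 = 14.2857
7: (20 − 28)²/28 = 64/28 = 2.2857
Sum = 34.357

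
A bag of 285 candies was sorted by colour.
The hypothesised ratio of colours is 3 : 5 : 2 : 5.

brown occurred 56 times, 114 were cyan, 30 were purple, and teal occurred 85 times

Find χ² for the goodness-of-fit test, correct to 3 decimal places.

6.554

Ratio total = 15. Expected counts: 285×3/15 = 57, 285×5/15 = 95, 285×2/15 = 38, 285×5/15 = 95.
brown: (56 − 57)²/57 = 1/57 = 0.0175
cyan: (114 − 95)²/95 = 361/95 = 3.8000
purple: (30 − 38)²/38 = 64/38 = 1.6842
teal: (85 − 95)²/95 = 100/95 = 1.0526
Sum = 6.554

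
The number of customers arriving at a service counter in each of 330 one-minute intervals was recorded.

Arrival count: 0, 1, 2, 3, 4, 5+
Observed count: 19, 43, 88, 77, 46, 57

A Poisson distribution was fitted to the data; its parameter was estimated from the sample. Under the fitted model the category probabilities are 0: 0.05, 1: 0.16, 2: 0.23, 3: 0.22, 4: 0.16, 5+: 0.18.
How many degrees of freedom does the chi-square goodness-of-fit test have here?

4

There are k = 6 categories and 1 parameter estimated from the data, so df = 6 − 1 − 1 = 4.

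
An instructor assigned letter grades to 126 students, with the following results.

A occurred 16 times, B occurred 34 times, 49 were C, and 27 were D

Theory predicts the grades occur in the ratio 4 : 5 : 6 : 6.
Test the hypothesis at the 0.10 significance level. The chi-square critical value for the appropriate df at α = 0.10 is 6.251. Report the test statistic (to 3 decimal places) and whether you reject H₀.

Ratio total = 21. Expected counts: 126×4/21 = 24, 126×5/21 = 30, 126×6/21 = 36, 126×6/21 = 36.
cat         O        E   (O−E)²/E
A          16       24     2.6667
B          34       30     0.5333
C          49       36     4.6944
D          27       36     2.2500
Sum = 10.144
df = 3. Since 10.144 > 6.251, we reject H₀.

10.144; reject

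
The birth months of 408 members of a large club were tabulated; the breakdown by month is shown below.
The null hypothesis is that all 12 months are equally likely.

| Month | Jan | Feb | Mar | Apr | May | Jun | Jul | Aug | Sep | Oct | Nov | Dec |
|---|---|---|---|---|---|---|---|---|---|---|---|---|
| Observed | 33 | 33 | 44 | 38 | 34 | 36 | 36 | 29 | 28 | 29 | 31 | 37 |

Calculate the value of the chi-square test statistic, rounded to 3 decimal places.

Under H₀ each category has probability 1/12, so each expected count is 408/12 = 34.
χ² = (33−34)²/34 + (33−34)²/34 + (44−34)²/34 + (38−34)²/34 + (34−34)²/34 + (36−34)²/34 + (36−34)²/34 + (29−34)²/34 + (28−34)²/34 + (29−34)²/34 + (31−34)²/34 + (37−34)²/34
   = 0.0294 + 0.0294 + 2.9412 + 0.4706 + 0.0000 + 0.1176 + 0.1176 + 0.7353 + 1.0588 + 0.7353 + 0.2647 + 0.2647
Sum = 6.765

6.765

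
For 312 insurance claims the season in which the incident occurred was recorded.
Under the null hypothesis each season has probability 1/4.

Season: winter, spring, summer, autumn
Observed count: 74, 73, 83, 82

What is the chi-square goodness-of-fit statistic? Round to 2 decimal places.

1.05

Under H₀ each category has probability 1/4, so each expected count is 312/4 = 78.
cat         O        E   (O−E)²/E
winter     74       78      0.205
spring     73       78      0.321
summer     83       78      0.321
autumn     82       78      0.205
Sum = 1.05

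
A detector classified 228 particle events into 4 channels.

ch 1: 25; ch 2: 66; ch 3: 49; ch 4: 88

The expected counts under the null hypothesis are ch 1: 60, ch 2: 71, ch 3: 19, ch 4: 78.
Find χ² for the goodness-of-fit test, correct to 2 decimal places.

χ² = (25−60)²/60 + (66−71)²/71 + (49−19)²/19 + (88−78)²/78
   = 20.417 + 0.352 + 47.368 + 1.282
Sum = 69.42

69.42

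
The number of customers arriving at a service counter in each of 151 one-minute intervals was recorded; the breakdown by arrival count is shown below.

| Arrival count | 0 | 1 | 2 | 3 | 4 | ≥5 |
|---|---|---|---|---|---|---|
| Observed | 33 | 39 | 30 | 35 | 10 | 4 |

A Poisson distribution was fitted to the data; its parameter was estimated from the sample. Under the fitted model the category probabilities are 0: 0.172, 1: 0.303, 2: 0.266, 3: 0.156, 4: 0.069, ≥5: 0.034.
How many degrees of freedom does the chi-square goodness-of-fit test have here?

There are k = 6 categories and 1 parameter estimated from the data, so df = 6 − 1 − 1 = 4.

4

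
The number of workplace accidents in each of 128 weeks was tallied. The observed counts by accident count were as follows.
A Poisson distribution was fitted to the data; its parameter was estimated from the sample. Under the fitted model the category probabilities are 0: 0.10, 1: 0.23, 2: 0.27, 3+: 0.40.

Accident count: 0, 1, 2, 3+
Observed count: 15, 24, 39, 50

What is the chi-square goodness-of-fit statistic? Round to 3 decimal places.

Expected counts E_i = n·p_i: 128×0.10 = 12.8, 128×0.23 = 29.44, 128×0.27 = 34.56, 128×0.40 = 51.2.
0: (15 − 12.8)²/12.8 = 4.84/12.8 = 0.3781
1: (24 − 29.44)²/29.44 = 29.5936/29.44 = 1.0052
2: (39 − 34.56)²/34.56 = 19.7136/34.56 = 0.5704
3+: (50 − 51.2)²/51.2 = 1.44/51.2 = 0.0281
Sum = 1.982

1.982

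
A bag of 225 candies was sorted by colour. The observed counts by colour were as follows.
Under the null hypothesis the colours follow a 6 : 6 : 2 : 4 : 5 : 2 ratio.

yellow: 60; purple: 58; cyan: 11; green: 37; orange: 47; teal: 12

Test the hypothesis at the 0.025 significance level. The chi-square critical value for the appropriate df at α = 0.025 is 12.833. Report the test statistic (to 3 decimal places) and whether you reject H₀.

Ratio total = 25. Expected counts: 225×6/25 = 54, 225×6/25 = 54, 225×2/25 = 18, 225×4/25 = 36, 225×5/25 = 45, 225×2/25 = 18.
yellow: (60 − 54)²/54 = 36/54 = 0.6667
purple: (58 − 54)²/54 = 16/54 = 0.2963
cyan: (11 − 18)²/18 = 49/18 = 2.7222
green: (37 − 36)²/36 = 1/36 = 0.0278
orange: (47 − 45)²/45 = 4/45 = 0.0889
teal: (12 − 18)²/18 = 36/18 = 2.0000
Sum = 5.802
df = 5. Since 5.802 < 12.833, we do not reject H₀.

5.802; do not reject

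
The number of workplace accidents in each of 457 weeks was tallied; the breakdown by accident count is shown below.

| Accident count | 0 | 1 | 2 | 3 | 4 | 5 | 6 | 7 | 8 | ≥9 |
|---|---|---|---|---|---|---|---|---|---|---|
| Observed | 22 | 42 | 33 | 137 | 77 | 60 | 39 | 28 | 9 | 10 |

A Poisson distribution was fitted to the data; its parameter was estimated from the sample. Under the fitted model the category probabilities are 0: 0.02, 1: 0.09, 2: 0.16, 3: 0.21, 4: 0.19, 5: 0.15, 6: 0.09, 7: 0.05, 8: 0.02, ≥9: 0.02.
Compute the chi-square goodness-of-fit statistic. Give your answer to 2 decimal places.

61.20

Expected counts E_i = n·p_i: 457×0.02 = 9.14, 457×0.09 = 41.13, 457×0.16 = 73.12, 457×0.21 = 95.97, 457×0.19 = 86.83, 457×0.15 = 68.55, 457×0.09 = 41.13, 457×0.05 = 22.85, 457×0.02 = 9.14, 457×0.02 = 9.14.
0: (22 − 9.14)²/9.14 = 165.3796/9.14 = 18.094
1: (42 − 41.13)²/41.13 = 0.7569/41.13 = 0.018
2: (33 − 73.12)²/73.12 = 1609.6144/73.12 = 22.013
3: (137 − 95.97)²/95.97 = 1683.4609/95.97 = 17.542
4: (77 − 86.83)²/86.83 = 96.6289/86.83 = 1.113
5: (60 − 68.55)²/68.55 = 73.1025/68.55 = 1.066
6: (39 − 41.13)²/41.13 = 4.5369/41.13 = 0.110
7: (28 − 22.85)²/22.85 = 26.5225/22.85 = 1.161
8: (9 − 9.14)²/9.14 = 0.0196/9.14 = 0.002
≥9: (10 − 9.14)²/9.14 = 0.7396/9.14 = 0.081
Sum = 61.20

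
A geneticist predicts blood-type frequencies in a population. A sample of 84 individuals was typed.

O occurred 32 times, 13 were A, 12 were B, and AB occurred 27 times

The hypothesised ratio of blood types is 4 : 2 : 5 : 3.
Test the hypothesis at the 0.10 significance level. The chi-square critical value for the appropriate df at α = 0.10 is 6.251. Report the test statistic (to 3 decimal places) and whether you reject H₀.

Ratio total = 14. Expected counts: 84×4/14 = 24, 84×2/14 = 12, 84×5/14 = 30, 84×3/14 = 18.
χ² = (32−24)²/24 + (13−12)²/12 + (12−30)²/30 + (27−18)²/18
   = 2.6667 + 0.0833 + 10.8000 + 4.5000
Sum = 18.050
df = 3. Since 18.050 > 6.251, we reject H₀.

18.050; reject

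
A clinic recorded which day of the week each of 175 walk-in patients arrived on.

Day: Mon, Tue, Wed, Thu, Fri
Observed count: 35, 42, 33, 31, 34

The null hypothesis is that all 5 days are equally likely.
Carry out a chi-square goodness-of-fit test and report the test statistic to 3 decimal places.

2.000

Expected count for each of the 5 categories: 175/5 = 35.
χ² = (35−35)²/35 + (42−35)²/35 + (33−35)²/35 + (31−35)²/35 + (34−35)²/35
   = 0.0000 + 1.4000 + 0.1143 + 0.4571 + 0.0286
Sum = 2.000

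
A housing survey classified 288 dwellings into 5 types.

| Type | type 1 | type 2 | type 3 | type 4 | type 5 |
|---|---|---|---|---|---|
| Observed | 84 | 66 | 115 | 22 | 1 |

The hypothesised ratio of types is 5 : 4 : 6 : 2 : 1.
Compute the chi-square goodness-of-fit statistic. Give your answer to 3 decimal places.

Ratio total = 18. Expected counts: 288×5/18 = 80, 288×4/18 = 64, 288×6/18 = 96, 288×2/18 = 32, 288×1/18 = 16.
type 1: (84 − 80)²/80 = 16/80 = 0.2000
type 2: (66 − 64)²/64 = 4/64 = 0.0625
type 3: (115 − 96)²/96 = 361/96 = 3.7604
type 4: (22 − 32)²/32 = 100/32 = 3.1250
type 5: (1 − 16)²/16 = 225/16 = 14.0625
Sum = 21.210

21.210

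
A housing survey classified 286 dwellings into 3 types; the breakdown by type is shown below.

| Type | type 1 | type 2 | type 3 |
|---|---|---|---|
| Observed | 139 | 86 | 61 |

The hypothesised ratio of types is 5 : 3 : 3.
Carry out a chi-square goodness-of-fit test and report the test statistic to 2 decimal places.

5.15

Ratio total = 11. Expected counts: 286×5/11 = 130, 286×3/11 = 78, 286×3/11 = 78.
χ² = (139−130)²/130 + (86−78)²/78 + (61−78)²/78
   = 0.623 + 0.821 + 3.705
Sum = 5.15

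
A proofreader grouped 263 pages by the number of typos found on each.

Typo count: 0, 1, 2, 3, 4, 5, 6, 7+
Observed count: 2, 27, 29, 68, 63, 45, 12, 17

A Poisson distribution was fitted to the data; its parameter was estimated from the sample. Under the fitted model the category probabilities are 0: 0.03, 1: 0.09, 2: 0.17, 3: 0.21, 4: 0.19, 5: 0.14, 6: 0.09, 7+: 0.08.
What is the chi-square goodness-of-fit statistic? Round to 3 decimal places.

Expected counts E_i = n·p_i: 263×0.03 = 7.89, 263×0.09 = 23.67, 263×0.17 = 44.71, 263×0.21 = 55.23, 263×0.19 = 49.97, 263×0.14 = 36.82, 263×0.09 = 23.67, 263×0.08 = 21.04.
0: (2 − 7.89)²/7.89 = 34.6921/7.89 = 4.3970
1: (27 − 23.67)²/23.67 = 11.0889/23.67 = 0.4685
2: (29 − 44.71)²/44.71 = 246.8041/44.71 = 5.5201
3: (68 − 55.23)²/55.23 = 163.0729/55.23 = 2.9526
4: (63 − 49.97)²/49.97 = 169.7809/49.97 = 3.3977
5: (45 − 36.82)²/36.82 = 66.9124/36.82 = 1.8173
6: (12 − 23.67)²/23.67 = 136.1889/23.67 = 5.7537
7+: (17 − 21.04)²/21.04 = 16.3216/21.04 = 0.7757
Sum = 25.083

25.083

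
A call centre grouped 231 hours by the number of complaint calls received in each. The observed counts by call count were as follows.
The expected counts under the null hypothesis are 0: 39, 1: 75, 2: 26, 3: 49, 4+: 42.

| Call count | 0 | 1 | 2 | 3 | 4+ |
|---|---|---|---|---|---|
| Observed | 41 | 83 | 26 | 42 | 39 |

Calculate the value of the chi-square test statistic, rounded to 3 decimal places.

cat         O        E   (O−E)²/E
0          41       39     0.1026
1          83       75     0.8533
2          26       26     0.0000
3          42       49     1.0000
4+         39       42     0.2143
Sum = 2.170

2.170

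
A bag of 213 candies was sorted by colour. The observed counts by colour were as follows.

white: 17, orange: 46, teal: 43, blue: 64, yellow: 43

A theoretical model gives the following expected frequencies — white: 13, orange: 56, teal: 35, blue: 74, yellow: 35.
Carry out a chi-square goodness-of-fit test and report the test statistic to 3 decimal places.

χ² = (17−13)²/13 + (46−56)²/56 + (43−35)²/35 + (64−74)²/74 + (43−35)²/35
   = 1.2308 + 1.7857 + 1.8286 + 1.3514 + 1.8286
Sum = 8.025

8.025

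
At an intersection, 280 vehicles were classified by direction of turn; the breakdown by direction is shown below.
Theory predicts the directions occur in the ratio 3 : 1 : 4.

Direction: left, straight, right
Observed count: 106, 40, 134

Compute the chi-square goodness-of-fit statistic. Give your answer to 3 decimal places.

0.981

Ratio total = 8. Expected counts: 280×3/8 = 105, 280×1/8 = 35, 280×4/8 = 140.
left: (106 − 105)²/105 = 1/105 = 0.0095
straight: (40 − 35)²/35 = 25/35 = 0.7143
right: (134 − 140)²/140 = 36/140 = 0.2571
Sum = 0.981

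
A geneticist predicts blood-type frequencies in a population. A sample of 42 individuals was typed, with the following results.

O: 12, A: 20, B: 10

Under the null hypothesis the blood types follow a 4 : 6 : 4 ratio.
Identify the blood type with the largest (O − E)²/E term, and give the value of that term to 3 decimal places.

B, 0.333

Ratio total = 14. Expected counts: 42×4/14 = 12, 42×6/14 = 18, 42×4/14 = 12.
χ² = (12−12)²/12 + (20−18)²/18 + (10−12)²/12
   = 0.0000 + 0.2222 + 0.3333
The largest term is for B: 0.333.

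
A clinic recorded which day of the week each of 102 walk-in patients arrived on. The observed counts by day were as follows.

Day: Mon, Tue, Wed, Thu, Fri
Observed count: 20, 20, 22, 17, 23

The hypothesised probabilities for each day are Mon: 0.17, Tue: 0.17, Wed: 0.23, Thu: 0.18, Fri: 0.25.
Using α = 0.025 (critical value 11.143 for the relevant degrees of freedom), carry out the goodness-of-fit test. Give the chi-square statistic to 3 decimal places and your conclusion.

Expected counts E_i = n·p_i: 102×0.17 = 17.34, 102×0.17 = 17.34, 102×0.23 = 23.46, 102×0.18 = 18.36, 102×0.25 = 25.5.
Mon: (20 − 17.34)²/17.34 = 7.0756/17.34 = 0.4081
Tue: (20 − 17.34)²/17.34 = 7.0756/17.34 = 0.4081
Wed: (22 − 23.46)²/23.46 = 2.1316/23.46 = 0.0909
Thu: (17 − 18.36)²/18.36 = 1.8496/18.36 = 0.1007
Fri: (23 − 25.5)²/25.5 = 6.25/25.5 = 0.2451
Sum = 1.253
df = 4. Since 1.253 < 11.143, we do not reject H₀.

1.253; do not reject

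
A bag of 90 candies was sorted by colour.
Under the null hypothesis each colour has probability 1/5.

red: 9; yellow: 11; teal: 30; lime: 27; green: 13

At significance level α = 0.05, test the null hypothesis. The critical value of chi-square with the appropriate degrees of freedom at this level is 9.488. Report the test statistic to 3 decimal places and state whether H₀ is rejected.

Expected count for each of the 5 categories: 90/5 = 18.
χ² = (9−18)²/18 + (11−18)²/18 + (30−18)²/18 + (27−18)²/18 + (13−18)²/18
   = 4.5000 + 2.7222 + 8.0000 + 4.5000 + 1.3889
Sum = 21.111
df = 4. Since 21.111 > 9.488, we reject H₀.

21.111; reject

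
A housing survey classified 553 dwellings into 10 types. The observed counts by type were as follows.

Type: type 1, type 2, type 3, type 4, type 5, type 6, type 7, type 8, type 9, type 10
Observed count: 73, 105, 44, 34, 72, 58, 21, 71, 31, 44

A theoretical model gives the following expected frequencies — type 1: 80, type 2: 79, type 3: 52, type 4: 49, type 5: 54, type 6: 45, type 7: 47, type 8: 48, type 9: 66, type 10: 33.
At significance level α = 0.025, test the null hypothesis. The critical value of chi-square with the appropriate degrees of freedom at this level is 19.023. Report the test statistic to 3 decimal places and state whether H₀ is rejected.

χ² = (73−80)²/80 + (105−79)²/79 + (44−52)²/52 + (34−49)²/49 + (72−54)²/54 + (58−45)²/45 + (21−47)²/47 + (71−48)²/48 + (31−66)²/66 + (44−33)²/33
   = 0.6125 + 8.5570 + 1.2308 + 4.5918 + 6.0000 + 3.7556 + 14.3830 + 11.0208 + 18.5606 + 3.6667
Sum = 72.379
df = 9. Since 72.379 > 19.023, we reject H₀.

72.379; reject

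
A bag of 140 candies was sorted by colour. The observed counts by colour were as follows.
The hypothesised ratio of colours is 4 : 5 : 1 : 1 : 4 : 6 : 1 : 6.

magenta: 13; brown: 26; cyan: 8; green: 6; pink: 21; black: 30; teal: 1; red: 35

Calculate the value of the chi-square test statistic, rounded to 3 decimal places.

8.573

Ratio total = 28. Expected counts: 140×4/28 = 20, 140×5/28 = 25, 140×1/28 = 5, 140×1/28 = 5, 140×4/28 = 20, 140×6/28 = 30, 140×1/28 = 5, 140×6/28 = 30.
cat          O        E   (O−E)²/E
magenta     13       20     2.4500
brown       26       25     0.0400
cyan         8        5     1.8000
green        6        5     0.2000
pink        21       20     0.0500
black       30       30     0.0000
teal         1        5     3.2000
red         35       30     0.8333
Sum = 8.573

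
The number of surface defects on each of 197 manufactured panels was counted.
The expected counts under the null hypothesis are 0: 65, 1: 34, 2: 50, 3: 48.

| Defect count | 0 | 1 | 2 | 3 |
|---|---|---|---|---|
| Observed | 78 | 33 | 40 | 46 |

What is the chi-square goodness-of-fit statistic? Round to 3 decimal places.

cat         O        E   (O−E)²/E
0          78       65     2.6000
1          33       34     0.0294
2          40       50     2.0000
3          46       48     0.0833
Sum = 4.713

4.713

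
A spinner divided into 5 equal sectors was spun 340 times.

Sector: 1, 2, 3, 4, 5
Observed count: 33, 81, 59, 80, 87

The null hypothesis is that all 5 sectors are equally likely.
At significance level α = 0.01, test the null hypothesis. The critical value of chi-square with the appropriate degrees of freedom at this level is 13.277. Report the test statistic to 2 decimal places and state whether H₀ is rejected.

Under H₀ each category has probability 1/5, so each expected count is 340/5 = 68.
χ² = (33−68)²/68 + (81−68)²/68 + (59−68)²/68 + (80−68)²/68 + (87−68)²/68
   = 18.015 + 2.485 + 1.191 + 2.118 + 5.309
Sum = 29.12
df = 4. Since 29.12 > 13.277, we reject H₀.

29.12; reject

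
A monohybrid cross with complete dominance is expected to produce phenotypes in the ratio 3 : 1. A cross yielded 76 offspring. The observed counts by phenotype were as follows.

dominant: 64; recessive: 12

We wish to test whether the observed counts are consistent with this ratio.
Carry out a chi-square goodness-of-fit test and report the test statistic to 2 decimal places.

Ratio total = 4. Expected counts: 76×3/4 = 57, 76×1/4 = 19.
cat            O        E   (O−E)²/E
dominant      64       57      0.860
recessive     12       19      2.579
Sum = 3.44

3.44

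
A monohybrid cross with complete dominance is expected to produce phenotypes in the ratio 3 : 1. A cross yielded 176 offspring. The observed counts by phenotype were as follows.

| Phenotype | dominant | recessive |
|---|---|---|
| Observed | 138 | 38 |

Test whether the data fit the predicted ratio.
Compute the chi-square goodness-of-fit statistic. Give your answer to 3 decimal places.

Ratio total = 4. Expected counts: 176×3/4 = 132, 176×1/4 = 44.
cat            O        E   (O−E)²/E
dominant     138      132     0.2727
recessive     38       44     0.8182
Sum = 1.091

1.091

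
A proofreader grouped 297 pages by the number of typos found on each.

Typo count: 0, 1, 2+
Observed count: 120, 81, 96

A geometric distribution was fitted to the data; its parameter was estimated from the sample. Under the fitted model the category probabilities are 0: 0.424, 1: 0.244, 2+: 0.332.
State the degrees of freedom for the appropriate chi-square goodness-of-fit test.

There are k = 3 categories and 1 parameter estimated from the data, so df = 3 − 1 − 1 = 1.

1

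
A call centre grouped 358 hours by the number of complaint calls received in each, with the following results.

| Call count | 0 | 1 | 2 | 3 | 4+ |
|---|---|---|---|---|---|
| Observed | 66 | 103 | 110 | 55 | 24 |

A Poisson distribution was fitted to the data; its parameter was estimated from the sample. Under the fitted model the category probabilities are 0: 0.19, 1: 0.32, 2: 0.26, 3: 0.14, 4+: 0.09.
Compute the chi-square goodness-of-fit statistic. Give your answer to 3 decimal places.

6.874

Expected counts E_i = n·p_i: 358×0.19 = 68.02, 358×0.32 = 114.56, 358×0.26 = 93.08, 358×0.14 = 50.12, 358×0.09 = 32.22.
cat         O        E   (O−E)²/E
0          66    68.02     0.0600
1         103   114.56     1.1665
2         110    93.08     3.0757
3          55    50.12     0.4751
4+         24    32.22     2.0971
Sum = 6.874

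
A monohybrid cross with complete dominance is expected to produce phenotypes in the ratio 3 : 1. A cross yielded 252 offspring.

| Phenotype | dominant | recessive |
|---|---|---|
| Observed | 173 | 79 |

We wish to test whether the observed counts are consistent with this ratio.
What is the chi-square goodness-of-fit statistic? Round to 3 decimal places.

Ratio total = 4. Expected counts: 252×3/4 = 189, 252×1/4 = 63.
χ² = (173−189)²/189 + (79−63)²/63
   = 1.3545 + 4.0635
Sum = 5.418

5.418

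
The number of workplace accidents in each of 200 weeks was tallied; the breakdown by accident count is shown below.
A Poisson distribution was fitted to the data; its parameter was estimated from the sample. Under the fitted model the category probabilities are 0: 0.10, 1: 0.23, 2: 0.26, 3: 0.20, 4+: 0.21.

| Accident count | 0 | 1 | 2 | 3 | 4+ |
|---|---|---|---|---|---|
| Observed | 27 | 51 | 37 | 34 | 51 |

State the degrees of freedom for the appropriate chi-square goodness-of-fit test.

3

There are k = 5 categories and 1 parameter estimated from the data, so df = 5 − 1 − 1 = 3.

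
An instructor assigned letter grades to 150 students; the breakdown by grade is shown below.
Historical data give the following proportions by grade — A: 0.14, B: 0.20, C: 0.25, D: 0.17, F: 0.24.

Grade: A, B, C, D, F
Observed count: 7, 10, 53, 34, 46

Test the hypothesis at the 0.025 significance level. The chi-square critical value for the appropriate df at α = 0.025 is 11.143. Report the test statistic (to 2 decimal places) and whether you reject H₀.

34.68; reject

Expected counts E_i = n·p_i: 150×0.14 = 21, 150×0.20 = 30, 150×0.25 = 37.5, 150×0.17 = 25.5, 150×0.24 = 36.
cat         O        E   (O−E)²/E
A           7       21      9.333
B          10       30     13.333
C          53     37.5      6.407
D          34     25.5      2.833
F          46       36      2.778
Sum = 34.68
df = 4. Since 34.68 > 11.143, we reject H₀.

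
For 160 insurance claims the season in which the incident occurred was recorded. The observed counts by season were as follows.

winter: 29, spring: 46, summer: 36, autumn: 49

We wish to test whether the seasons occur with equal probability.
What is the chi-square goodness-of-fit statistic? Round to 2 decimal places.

Under H₀ each category has probability 1/4, so each expected count is 160/4 = 40.
cat         O        E   (O−E)²/E
winter     29       40      3.025
spring     46       40      0.900
summer     36       40      0.400
autumn     49       40      2.025
Sum = 6.35

6.35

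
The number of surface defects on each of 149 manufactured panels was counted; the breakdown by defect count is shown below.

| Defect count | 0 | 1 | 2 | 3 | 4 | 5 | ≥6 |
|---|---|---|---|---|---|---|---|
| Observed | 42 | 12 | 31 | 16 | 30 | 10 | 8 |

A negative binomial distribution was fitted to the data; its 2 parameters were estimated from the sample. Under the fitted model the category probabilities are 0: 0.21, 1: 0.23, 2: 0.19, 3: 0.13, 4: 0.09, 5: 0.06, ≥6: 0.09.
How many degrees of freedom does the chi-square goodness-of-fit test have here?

There are k = 7 categories and 2 parameters estimated from the data, so df = 7 − 1 − 2 = 4.

4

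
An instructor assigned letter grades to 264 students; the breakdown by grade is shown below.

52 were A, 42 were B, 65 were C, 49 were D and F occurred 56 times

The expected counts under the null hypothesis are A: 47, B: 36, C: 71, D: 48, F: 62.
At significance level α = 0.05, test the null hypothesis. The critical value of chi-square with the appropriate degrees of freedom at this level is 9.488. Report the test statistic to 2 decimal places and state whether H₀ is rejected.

2.64; do not reject

cat         O        E   (O−E)²/E
A          52       47      0.532
B          42       36      1.000
C          65       71      0.507
D          49       48      0.021
F          56       62      0.581
Sum = 2.64
df = 4. Since 2.64 < 9.488, we do not reject H₀.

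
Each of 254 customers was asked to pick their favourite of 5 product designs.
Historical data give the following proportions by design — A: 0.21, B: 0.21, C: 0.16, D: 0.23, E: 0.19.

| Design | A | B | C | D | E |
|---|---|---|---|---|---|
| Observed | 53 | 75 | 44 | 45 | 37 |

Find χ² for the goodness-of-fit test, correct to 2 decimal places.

Expected counts E_i = n·p_i: 254×0.21 = 53.34, 254×0.21 = 53.34, 254×0.16 = 40.64, 254×0.23 = 58.42, 254×0.19 = 48.26.
A: (53 − 53.34)²/53.34 = 0.1156/53.34 = 0.002
B: (75 − 53.34)²/53.34 = 469.1556/53.34 = 8.796
C: (44 − 40.64)²/40.64 = 11.2896/40.64 = 0.278
D: (45 − 58.42)²/58.42 = 180.0964/58.42 = 3.083
E: (37 − 48.26)²/48.26 = 126.7876/48.26 = 2.627
Sum = 14.79

14.79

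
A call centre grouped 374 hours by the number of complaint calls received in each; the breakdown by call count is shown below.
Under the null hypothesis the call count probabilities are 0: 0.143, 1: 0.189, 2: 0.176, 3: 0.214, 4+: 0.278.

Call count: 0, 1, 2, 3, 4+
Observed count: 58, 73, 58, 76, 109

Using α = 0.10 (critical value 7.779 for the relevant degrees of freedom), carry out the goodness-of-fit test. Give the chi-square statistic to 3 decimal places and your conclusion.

Expected counts E_i = n·p_i: 374×0.143 = 53.482, 374×0.189 = 70.686, 374×0.176 = 65.824, 374×0.214 = 80.036, 374×0.278 = 103.972.
0: (58 − 53.482)²/53.482 = 20.412324/53.482 = 0.3817
1: (73 − 70.686)²/70.686 = 5.354596/70.686 = 0.0758
2: (58 − 65.824)²/65.824 = 61.214976/65.824 = 0.9300
3: (76 − 80.036)²/80.036 = 16.289296/80.036 = 0.2035
4+: (109 − 103.972)²/103.972 = 25.280784/103.972 = 0.2431
Sum = 1.834
df = 4. Since 1.834 < 7.779, we do not reject H₀.

1.834; do not reject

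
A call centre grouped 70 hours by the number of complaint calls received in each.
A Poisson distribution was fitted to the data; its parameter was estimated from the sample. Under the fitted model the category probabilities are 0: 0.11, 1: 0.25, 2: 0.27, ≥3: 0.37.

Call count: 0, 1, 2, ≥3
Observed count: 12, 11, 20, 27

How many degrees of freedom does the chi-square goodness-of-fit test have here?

2

There are k = 4 categories and 1 parameter estimated from the data, so df = 4 − 1 − 1 = 2.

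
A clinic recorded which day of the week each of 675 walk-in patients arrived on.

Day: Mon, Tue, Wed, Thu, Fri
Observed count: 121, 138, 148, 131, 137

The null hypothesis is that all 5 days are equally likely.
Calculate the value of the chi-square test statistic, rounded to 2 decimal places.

2.92

Under H₀ each category has probability 1/5, so each expected count is 675/5 = 135.
Mon: (121 − 135)²/135 = 196/135 = 1.452
Tue: (138 − 135)²/135 = 9/135 = 0.067
Wed: (148 − 135)²/135 = 169/135 = 1.252
Thu: (131 − 135)²/135 = 16/135 = 0.119
Fri: (137 − 135)²/135 = 4/135 = 0.030
Sum = 2.92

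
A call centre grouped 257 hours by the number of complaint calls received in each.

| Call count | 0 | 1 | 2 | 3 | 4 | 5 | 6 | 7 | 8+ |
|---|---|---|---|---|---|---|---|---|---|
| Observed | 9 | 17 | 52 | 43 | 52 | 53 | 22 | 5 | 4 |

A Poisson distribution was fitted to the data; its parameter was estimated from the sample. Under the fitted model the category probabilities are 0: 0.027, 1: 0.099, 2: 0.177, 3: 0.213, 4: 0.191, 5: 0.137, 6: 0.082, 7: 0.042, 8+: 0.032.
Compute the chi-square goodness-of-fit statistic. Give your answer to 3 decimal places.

21.347

Expected counts E_i = n·p_i: 257×0.027 = 6.939, 257×0.099 = 25.443, 257×0.177 = 45.489, 257×0.213 = 54.741, 257×0.191 = 49.087, 257×0.137 = 35.209, 257×0.082 = 21.074, 257×0.042 = 10.794, 257×0.032 = 8.224.
0: (9 − 6.939)²/6.939 = 4.247721/6.939 = 0.6122
1: (17 − 25.443)²/25.443 = 71.284249/25.443 = 2.8017
2: (52 − 45.489)²/45.489 = 42.393121/45.489 = 0.9319
3: (43 − 54.741)²/54.741 = 137.851081/54.741 = 2.5182
4: (52 − 49.087)²/49.087 = 8.485569/49.087 = 0.1729
5: (53 − 35.209)²/35.209 = 316.519681/35.209 = 8.9897
6: (22 − 21.074)²/21.074 = 0.857476/21.074 = 0.0407
7: (5 − 10.794)²/10.794 = 33.570436/10.794 = 3.1101
8+: (4 − 8.224)²/8.224 = 17.842176/8.224 = 2.1695
Sum = 21.347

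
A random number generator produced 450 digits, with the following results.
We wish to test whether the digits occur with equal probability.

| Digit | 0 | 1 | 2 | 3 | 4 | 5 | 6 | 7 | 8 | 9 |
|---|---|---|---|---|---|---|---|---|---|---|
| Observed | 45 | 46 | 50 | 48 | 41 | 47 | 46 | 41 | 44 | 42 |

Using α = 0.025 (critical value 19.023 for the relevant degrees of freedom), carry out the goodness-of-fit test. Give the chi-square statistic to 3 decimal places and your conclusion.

Expected count for each of the 10 categories: 450/10 = 45.
χ² = (45−45)²/45 + (46−45)²/45 + (50−45)²/45 + (48−45)²/45 + (41−45)²/45 + (47−45)²/45 + (46−45)²/45 + (41−45)²/45 + (44−45)²/45 + (42−45)²/45
   = 0.0000 + 0.0222 + 0.5556 + 0.2000 + 0.3556 + 0.0889 + 0.0222 + 0.3556 + 0.0222 + 0.2000
Sum = 1.822
df = 9. Since 1.822 < 19.023, we do not reject H₀.

1.822; do not reject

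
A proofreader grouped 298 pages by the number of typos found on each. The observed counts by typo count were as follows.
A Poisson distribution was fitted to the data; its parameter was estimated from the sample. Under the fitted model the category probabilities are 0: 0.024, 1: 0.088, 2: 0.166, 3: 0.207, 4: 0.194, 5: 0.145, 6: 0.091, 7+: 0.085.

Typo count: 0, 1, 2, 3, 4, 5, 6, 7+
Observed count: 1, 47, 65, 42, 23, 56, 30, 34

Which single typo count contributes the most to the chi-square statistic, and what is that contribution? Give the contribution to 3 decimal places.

4, 20.962

Expected counts E_i = n·p_i: 298×0.024 = 7.152, 298×0.088 = 26.224, 298×0.166 = 49.468, 298×0.207 = 61.686, 298×0.194 = 57.812, 298×0.145 = 43.21, 298×0.091 = 27.118, 298×0.085 = 25.33.
0: (1 − 7.152)²/7.152 = 37.847104/7.152 = 5.2918
1: (47 − 26.224)²/26.224 = 431.642176/26.224 = 16.4598
2: (65 − 49.468)²/49.468 = 241.243024/49.468 = 4.8767
3: (42 − 61.686)²/61.686 = 387.538596/61.686 = 6.2824
4: (23 − 57.812)²/57.812 = 1211.875344/57.812 = 20.9623
5: (56 − 43.21)²/43.21 = 163.5841/43.21 = 3.7858
6: (30 − 27.118)²/27.118 = 8.305924/27.118 = 0.3063
7+: (34 − 25.33)²/25.33 = 75.1689/25.33 = 2.9676
The largest term is for 4: 20.962.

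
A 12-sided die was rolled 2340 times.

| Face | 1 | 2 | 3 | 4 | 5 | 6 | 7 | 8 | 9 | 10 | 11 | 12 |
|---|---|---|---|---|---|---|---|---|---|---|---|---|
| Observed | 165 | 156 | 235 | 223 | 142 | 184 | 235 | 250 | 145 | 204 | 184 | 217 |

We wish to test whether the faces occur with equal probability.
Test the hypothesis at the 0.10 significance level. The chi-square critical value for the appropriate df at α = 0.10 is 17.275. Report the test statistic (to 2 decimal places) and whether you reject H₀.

79.72; reject

Under H₀ each category has probability 1/12, so each expected count is 2340/12 = 195.
cat         O        E   (O−E)²/E
1         165      195      4.615
2         156      195      7.800
3         235      195      8.205
4         223      195      4.021
5         142      195     14.405
6         184      195      0.621
7         235      195      8.205
8         250      195     15.513
9         145      195     12.821
10        204      195      0.415
11        184      195      0.621
12        217      195      2.482
Sum = 79.72
df = 11. Since 79.72 > 17.275, we reject H₀.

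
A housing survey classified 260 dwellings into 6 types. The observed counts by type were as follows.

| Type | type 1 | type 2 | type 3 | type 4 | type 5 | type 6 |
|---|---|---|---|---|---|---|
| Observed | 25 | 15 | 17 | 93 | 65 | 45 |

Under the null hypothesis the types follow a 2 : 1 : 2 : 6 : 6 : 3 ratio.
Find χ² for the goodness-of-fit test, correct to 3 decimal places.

Ratio total = 20. Expected counts: 260×2/20 = 26, 260×1/20 = 13, 260×2/20 = 26, 260×6/20 = 78, 260×6/20 = 78, 260×3/20 = 39.
cat         O        E   (O−E)²/E
type 1     25       26     0.0385
type 2     15       13     0.3077
type 3     17       26     3.1154
type 4     93       78     2.8846
type 5     65       78     2.1667
type 6     45       39     0.9231
Sum = 9.436

9.436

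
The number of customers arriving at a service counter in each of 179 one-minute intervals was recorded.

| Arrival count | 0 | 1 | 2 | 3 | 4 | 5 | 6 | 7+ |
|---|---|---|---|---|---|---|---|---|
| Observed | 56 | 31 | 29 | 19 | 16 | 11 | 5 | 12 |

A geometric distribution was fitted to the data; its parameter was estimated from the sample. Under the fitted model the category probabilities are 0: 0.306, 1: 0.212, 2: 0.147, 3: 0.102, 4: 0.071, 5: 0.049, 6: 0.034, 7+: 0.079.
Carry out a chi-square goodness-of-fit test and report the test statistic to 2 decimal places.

Expected counts E_i = n·p_i: 179×0.306 = 54.774, 179×0.212 = 37.948, 179×0.147 = 26.313, 179×0.102 = 18.258, 179×0.071 = 12.709, 179×0.049 = 8.771, 179×0.034 = 6.086, 179×0.079 = 14.141.
cat         O        E   (O−E)²/E
0          56   54.774      0.027
1          31   37.948      1.272
2          29   26.313      0.274
3          19   18.258      0.030
4          16   12.709      0.852
5          11    8.771      0.566
6           5    6.086      0.194
7+         12   14.141      0.324
Sum = 3.54

3.54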